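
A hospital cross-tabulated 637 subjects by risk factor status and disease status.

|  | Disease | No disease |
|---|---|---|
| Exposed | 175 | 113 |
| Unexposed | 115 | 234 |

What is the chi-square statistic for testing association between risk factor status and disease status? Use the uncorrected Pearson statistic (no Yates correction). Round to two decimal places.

49.22

Row totals: 288, 349. Column totals: 290, 347. Grand total N = 637.
Expected counts (row total × column total / N):
  Exposed, Disease: 288×290/637 = 131.115
  Exposed, No disease: 288×347/637 = 156.885
  Unexposed, Disease: 349×290/637 = 158.885
  Unexposed, No disease: 349×347/637 = 190.115
Contributions (O − E)²/E:
  (175 − 131.115)²/131.115 = 14.6886
  (113 − 156.885)²/156.885 = 12.2758
  (115 − 158.885)²/158.885 = 12.1213
  (234 − 190.115)²/190.115 = 10.1301
χ² = 14.6886 + 12.2758 + 12.1213 + 10.1301 = 49.22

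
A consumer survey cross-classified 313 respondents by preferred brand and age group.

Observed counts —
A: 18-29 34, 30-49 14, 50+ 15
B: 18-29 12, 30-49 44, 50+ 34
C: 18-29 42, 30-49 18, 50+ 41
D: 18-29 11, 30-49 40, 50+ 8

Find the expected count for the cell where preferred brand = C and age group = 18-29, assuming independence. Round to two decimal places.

31.95

Row total (C) = 101; column total (18-29) = 99; grand total N = 313.
Expected count = (row total × column total) / N = 101 × 99 / 313 = 31.95.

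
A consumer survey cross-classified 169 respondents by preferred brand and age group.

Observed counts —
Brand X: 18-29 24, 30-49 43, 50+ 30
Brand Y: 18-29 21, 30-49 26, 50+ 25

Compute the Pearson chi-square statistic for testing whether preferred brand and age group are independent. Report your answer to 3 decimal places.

1.170

Row totals: 97, 72. Column totals: 45, 69, 55. Grand total N = 169.
Expected counts (row total × column total / N):
  Brand X, 18-29: 97×45/169 = 25.8284
  Brand X, 30-49: 97×69/169 = 39.6036
  Brand X, 50+: 97×55/169 = 31.5680
  Brand Y, 18-29: 72×45/169 = 19.1716
  Brand Y, 30-49: 72×69/169 = 29.3964
  Brand Y, 50+: 72×55/169 = 23.4320
Contributions (O − E)²/E:
  (24 − 25.8284)²/25.8284 = 0.1294
  (43 − 39.6036)²/39.6036 = 0.2913
  (30 − 31.5680)²/31.5680 = 0.0779
  (21 − 19.1716)²/19.1716 = 0.1744
  (26 − 29.3964)²/29.3964 = 0.3924
  (25 − 23.4320)²/23.4320 = 0.1049
χ² = 0.1294 + 0.2913 + 0.0779 + 0.1744 + 0.3924 + 0.1049 = 1.170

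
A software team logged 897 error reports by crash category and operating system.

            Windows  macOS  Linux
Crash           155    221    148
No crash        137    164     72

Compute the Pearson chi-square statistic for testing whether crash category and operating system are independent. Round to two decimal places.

10.69

Row totals: 524, 373. Column totals: 292, 385, 220. Grand total N = 897.
Expected counts (row total × column total / N):
  Crash, Windows: 524×292/897 = 170.577
  Crash, macOS: 524×385/897 = 224.905
  Crash, Linux: 524×220/897 = 128.517
  No crash, Windows: 373×292/897 = 121.423
  No crash, macOS: 373×385/897 = 160.095
  No crash, Linux: 373×220/897 = 91.483
Contributions (O − E)²/E:
  (155 − 170.577)²/170.577 = 1.4225
  (221 − 224.905)²/224.905 = 0.0678
  (148 − 128.517)²/128.517 = 2.9536
  (137 − 121.423)²/121.423 = 1.9983
  (164 − 160.095)²/160.095 = 0.0952
  (72 − 91.483)²/91.483 = 4.1493
χ² = 1.4225 + 0.0678 + 2.9536 + 1.9983 + 0.0952 + 4.1493 = 10.69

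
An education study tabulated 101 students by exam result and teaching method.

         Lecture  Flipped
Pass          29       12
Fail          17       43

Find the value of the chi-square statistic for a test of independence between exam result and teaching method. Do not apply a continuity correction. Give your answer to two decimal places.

Row totals: 41, 60. Column totals: 46, 55. Grand total N = 101.
Expected counts (row total × column total / N):
  Pass, Lecture: 41×46/101 = 18.673
  Pass, Flipped: 41×55/101 = 22.327
  Fail, Lecture: 60×46/101 = 27.327
  Fail, Flipped: 60×55/101 = 32.673
Contributions (O − E)²/E:
  (29 − 18.673)²/18.673 = 5.7113
  (12 − 22.327)²/22.327 = 4.7766
  (17 − 27.327)²/27.327 = 3.9026
  (43 − 32.673)²/32.673 = 3.2641
χ² = 5.7113 + 4.7766 + 3.9026 + 3.2641 = 17.65

17.65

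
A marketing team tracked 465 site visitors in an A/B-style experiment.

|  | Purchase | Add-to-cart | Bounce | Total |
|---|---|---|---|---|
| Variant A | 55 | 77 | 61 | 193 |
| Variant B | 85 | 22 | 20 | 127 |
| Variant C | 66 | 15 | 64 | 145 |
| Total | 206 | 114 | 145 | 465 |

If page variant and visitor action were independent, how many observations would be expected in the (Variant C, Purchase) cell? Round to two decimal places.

64.24

Row total (Variant C) = 145; column total (Purchase) = 206; grand total N = 465.
Expected count = (row total × column total) / N = 145 × 206 / 465 = 64.24.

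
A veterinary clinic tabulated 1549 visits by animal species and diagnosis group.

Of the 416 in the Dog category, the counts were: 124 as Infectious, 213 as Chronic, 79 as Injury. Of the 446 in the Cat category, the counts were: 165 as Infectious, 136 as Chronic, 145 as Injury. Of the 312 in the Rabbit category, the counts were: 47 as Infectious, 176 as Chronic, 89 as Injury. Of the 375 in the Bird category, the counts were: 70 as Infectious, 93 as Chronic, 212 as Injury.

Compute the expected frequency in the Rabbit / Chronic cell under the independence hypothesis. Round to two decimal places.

Row total (Rabbit) = 312; column total (Chronic) = 618; grand total N = 1549.
Expected count = (row total × column total) / N = 312 × 618 / 1549 = 124.48.

124.48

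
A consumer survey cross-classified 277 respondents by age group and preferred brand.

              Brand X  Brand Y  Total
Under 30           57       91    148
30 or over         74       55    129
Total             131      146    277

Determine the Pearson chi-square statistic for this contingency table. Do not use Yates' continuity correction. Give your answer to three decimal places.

9.826

Grand total N = 277.
Expected counts (row total × column total / N):
  Under 30, Brand X: 148×131/277 = 69.9928
  Under 30, Brand Y: 148×146/277 = 78.0072
  30 or over, Brand X: 129×131/277 = 61.0072
  30 or over, Brand Y: 129×146/277 = 67.9928
Contributions (O − E)²/E:
  (57 − 69.9928)²/69.9928 = 2.4119
  (91 − 78.0072)²/78.0072 = 2.1641
  (74 − 61.0072)²/61.0072 = 2.7671
  (55 − 67.9928)²/67.9928 = 2.4828
χ² = 2.4119 + 2.1641 + 2.7671 + 2.4828 = 9.826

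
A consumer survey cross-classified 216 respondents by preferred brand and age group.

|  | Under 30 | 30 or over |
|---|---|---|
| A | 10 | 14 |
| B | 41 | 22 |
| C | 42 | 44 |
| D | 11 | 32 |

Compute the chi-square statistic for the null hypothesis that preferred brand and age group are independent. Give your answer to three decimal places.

Row totals: 24, 63, 86, 43. Column totals: 104, 112. Grand total N = 216.
Expected counts (row total × column total / N):
  A, Under 30: 24×104/216 = 11.55556
  A, 30 or over: 24×112/216 = 12.44444
  B, Under 30: 63×104/216 = 30.33333
  B, 30 or over: 63×112/216 = 32.66667
  C, Under 30: 86×104/216 = 41.40741
  C, 30 or over: 86×112/216 = 44.59259
  D, Under 30: 43×104/216 = 20.70370
  D, 30 or over: 43×112/216 = 22.29630
Contributions (O − E)²/E:
  (10 − 11.55556)²/11.55556 = 0.2094
  (14 − 12.44444)²/12.44444 = 0.1944
  (41 − 30.33333)²/30.33333 = 3.7509
  (22 − 32.66667)²/32.66667 = 3.4830
  (42 − 41.40741)²/41.40741 = 0.0085
  (44 − 44.59259)²/44.59259 = 0.0079
  (11 − 20.70370)²/20.70370 = 4.5481
  (32 − 22.29630)²/22.29630 = 4.2232
χ² = 0.2094 + 0.1944 + 3.7509 + 3.4830 + 0.0085 + 0.0079 + 4.5481 + 4.2232 = 16.425

16.425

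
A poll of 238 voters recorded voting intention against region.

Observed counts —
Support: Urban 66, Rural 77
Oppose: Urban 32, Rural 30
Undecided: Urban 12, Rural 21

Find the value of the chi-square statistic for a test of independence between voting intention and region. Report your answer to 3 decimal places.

Row totals: 143, 62, 33. Column totals: 110, 128. Grand total N = 238.
Expected counts (row total × column total / N):
  Support, Urban: 143×110/238 = 66.0924
  Support, Rural: 143×128/238 = 76.9076
  Oppose, Urban: 62×110/238 = 28.6555
  Oppose, Rural: 62×128/238 = 33.3445
  Undecided, Urban: 33×110/238 = 15.2521
  Undecided, Rural: 33×128/238 = 17.7479
Contributions (O − E)²/E:
  (66 − 66.0924)²/66.0924 = 0.0001
  (77 − 76.9076)²/76.9076 = 0.0001
  (32 − 28.6555)²/28.6555 = 0.3904
  (30 − 33.3445)²/33.3445 = 0.3355
  (12 − 15.2521)²/15.2521 = 0.6934
  (21 − 17.7479)²/17.7479 = 0.5959
χ² = 0.0001 + 0.0001 + 0.3904 + 0.3355 + 0.6934 + 0.5959 = 2.015

2.015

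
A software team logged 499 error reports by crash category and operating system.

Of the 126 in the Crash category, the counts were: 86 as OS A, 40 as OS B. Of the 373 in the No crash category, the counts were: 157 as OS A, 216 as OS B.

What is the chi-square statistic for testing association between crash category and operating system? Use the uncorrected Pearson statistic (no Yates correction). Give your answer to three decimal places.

Row totals: 126, 373. Column totals: 243, 256. Grand total N = 499.
Expected counts (row total × column total / N):
  Crash, OS A: 126×243/499 = 61.3587
  Crash, OS B: 126×256/499 = 64.6413
  No crash, OS A: 373×243/499 = 181.6413
  No crash, OS B: 373×256/499 = 191.3587
Contributions (O − E)²/E:
  (86 − 61.3587)²/61.3587 = 9.8958
  (40 − 64.6413)²/64.6413 = 9.3933
  (157 − 181.6413)²/181.6413 = 3.3428
  (216 − 191.3587)²/191.3587 = 3.1731
χ² = 9.8958 + 9.3933 + 3.3428 + 3.1731 = 25.805

25.805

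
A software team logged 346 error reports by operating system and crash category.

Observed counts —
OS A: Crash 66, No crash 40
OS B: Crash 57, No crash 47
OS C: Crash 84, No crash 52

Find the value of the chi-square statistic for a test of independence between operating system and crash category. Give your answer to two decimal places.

1.56

Row totals: 106, 104, 136. Column totals: 207, 139. Grand total N = 346.
Expected counts (row total × column total / N):
  OS A, Crash: 106×207/346 = 63.416
  OS A, No crash: 106×139/346 = 42.584
  OS B, Crash: 104×207/346 = 62.220
  OS B, No crash: 104×139/346 = 41.780
  OS C, Crash: 136×207/346 = 81.364
  OS C, No crash: 136×139/346 = 54.636
Contributions (O − E)²/E:
  (66 − 63.416)²/63.416 = 0.1053
  (40 − 42.584)²/42.584 = 0.1568
  (57 − 62.220)²/62.220 = 0.4379
  (47 − 41.780)²/41.780 = 0.6522
  (84 − 81.364)²/81.364 = 0.0854
  (52 − 54.636)²/54.636 = 0.1272
χ² = 0.1053 + 0.1568 + 0.4379 + 0.6522 + 0.0854 + 0.1272 = 1.56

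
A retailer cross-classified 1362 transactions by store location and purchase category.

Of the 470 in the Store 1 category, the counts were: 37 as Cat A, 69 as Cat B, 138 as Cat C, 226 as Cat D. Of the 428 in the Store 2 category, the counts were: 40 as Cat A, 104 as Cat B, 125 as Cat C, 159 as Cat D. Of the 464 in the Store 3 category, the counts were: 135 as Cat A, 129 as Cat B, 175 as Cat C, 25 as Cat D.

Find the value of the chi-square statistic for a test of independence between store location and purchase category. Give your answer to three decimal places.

260.932

Row totals: 470, 428, 464. Column totals: 212, 302, 438, 410. Grand total N = 1362.
Expected counts (row total × column total / N):
  Store 1, Cat A: 470×212/1362 = 73.1571
  Store 1, Cat B: 470×302/1362 = 104.2144
  Store 1, Cat C: 470×438/1362 = 151.1454
  Store 1, Cat D: 470×410/1362 = 141.4831
  Store 2, Cat A: 428×212/1362 = 66.6197
  Store 2, Cat B: 428×302/1362 = 94.9016
  Store 2, Cat C: 428×438/1362 = 137.6388
  Store 2, Cat D: 428×410/1362 = 128.8399
  Store 3, Cat A: 464×212/1362 = 72.2232
  Store 3, Cat B: 464×302/1362 = 102.8840
  Store 3, Cat C: 464×438/1362 = 149.2159
  Store 3, Cat D: 464×410/1362 = 139.6769
Contributions (O − E)²/E:
  (37 − 73.1571)²/73.1571 = 17.8703
  (69 − 104.2144)²/104.2144 = 11.8991
  (138 − 151.1454)²/151.1454 = 1.1433
  (226 − 141.4831)²/141.4831 = 50.4873
  (40 − 66.6197)²/66.6197 = 10.6366
  (104 − 94.9016)²/94.9016 = 0.8723
  (125 − 137.6388)²/137.6388 = 1.1606
  (159 − 128.8399)²/128.8399 = 7.0602
  (135 − 72.2232)²/72.2232 = 54.5659
  (129 − 102.8840)²/102.8840 = 6.6293
  (175 − 149.2159)²/149.2159 = 4.4554
  (25 − 139.6769)²/139.6769 = 94.1515
χ² = 17.8703 + 11.8991 + 1.1433 + 50.4873 + 10.6366 + 0.8723 + 1.1606 + 7.0602 + 54.5659 + 6.6293 + 4.4554 + 94.1515 = 260.932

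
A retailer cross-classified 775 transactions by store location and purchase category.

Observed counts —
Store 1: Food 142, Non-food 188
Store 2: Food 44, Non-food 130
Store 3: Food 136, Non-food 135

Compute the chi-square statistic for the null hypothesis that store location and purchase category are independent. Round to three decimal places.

27.566

Row totals: 330, 174, 271. Column totals: 322, 453. Grand total N = 775.
Expected counts (row total × column total / N):
  Store 1, Food: 330×322/775 = 137.1097
  Store 1, Non-food: 330×453/775 = 192.8903
  Store 2, Food: 174×322/775 = 72.2942
  Store 2, Non-food: 174×453/775 = 101.7058
  Store 3, Food: 271×322/775 = 112.5961
  Store 3, Non-food: 271×453/775 = 158.4039
Contributions (O − E)²/E:
  (142 − 137.1097)²/137.1097 = 0.1744
  (188 − 192.8903)²/192.8903 = 0.1240
  (44 − 72.2942)²/72.2942 = 11.0737
  (130 − 101.7058)²/101.7058 = 7.8713
  (136 − 112.5961)²/112.5961 = 4.8647
  (135 − 158.4039)²/158.4039 = 3.4579
χ² = 0.1744 + 0.1240 + 11.0737 + 7.8713 + 4.8647 + 3.4579 = 27.566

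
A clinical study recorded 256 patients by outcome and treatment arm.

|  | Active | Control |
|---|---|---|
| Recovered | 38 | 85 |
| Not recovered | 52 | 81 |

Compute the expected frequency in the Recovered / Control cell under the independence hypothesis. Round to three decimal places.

Row total (Recovered) = 123; column total (Control) = 166; grand total N = 256.
Expected count = (row total × column total) / N = 123 × 166 / 256 = 79.758.

79.758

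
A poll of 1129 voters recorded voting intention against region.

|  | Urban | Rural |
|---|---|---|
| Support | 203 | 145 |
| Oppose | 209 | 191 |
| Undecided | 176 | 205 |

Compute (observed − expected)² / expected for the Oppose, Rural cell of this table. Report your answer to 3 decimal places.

0.002

Row total (Oppose) = 400; column total (Rural) = 541; N = 1129.
Expected count E = 400 × 541 / 1129 = 191.6740.
Contribution = (O − E)²/E = (191 − 191.6740)² / 191.6740 = 0.002.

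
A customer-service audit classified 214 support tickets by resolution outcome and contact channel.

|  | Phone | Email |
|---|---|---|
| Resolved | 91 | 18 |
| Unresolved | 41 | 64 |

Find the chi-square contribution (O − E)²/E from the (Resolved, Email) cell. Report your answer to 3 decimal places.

Row total (Resolved) = 109; column total (Email) = 82; N = 214.
Expected count E = 109 × 82 / 214 = 41.7664.
Contribution = (O − E)²/E = (18 − 41.7664)² / 41.7664 = 13.524.

13.524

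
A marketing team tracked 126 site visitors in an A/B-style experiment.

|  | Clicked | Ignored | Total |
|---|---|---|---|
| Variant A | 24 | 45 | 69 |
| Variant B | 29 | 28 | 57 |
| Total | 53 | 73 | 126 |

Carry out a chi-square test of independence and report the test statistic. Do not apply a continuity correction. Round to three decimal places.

Grand total N = 126.
Expected counts (row total × column total / N):
  Variant A, Clicked: 69×53/126 = 29.0238
  Variant A, Ignored: 69×73/126 = 39.9762
  Variant B, Clicked: 57×53/126 = 23.9762
  Variant B, Ignored: 57×73/126 = 33.0238
Contributions (O − E)²/E:
  (24 − 29.0238)²/29.0238 = 0.8696
  (45 − 39.9762)²/39.9762 = 0.6313
  (29 − 23.9762)²/23.9762 = 1.0527
  (28 − 33.0238)²/33.0238 = 0.7643
χ² = 0.8696 + 0.6313 + 1.0527 + 0.7643 = 3.318

3.318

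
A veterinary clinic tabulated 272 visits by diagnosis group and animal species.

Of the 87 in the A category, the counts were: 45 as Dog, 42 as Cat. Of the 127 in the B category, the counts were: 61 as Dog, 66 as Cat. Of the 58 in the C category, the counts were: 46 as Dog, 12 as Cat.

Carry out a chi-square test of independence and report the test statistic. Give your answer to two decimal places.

16.70

Row totals: 87, 127, 58. Column totals: 152, 120. Grand total N = 272.
Expected counts (row total × column total / N):
  A, Dog: 87×152/272 = 48.618
  A, Cat: 87×120/272 = 38.382
  B, Dog: 127×152/272 = 70.971
  B, Cat: 127×120/272 = 56.029
  C, Dog: 58×152/272 = 32.412
  C, Cat: 58×120/272 = 25.588
Contributions (O − E)²/E:
  (45 − 48.618)²/48.618 = 0.2692
  (42 − 38.382)²/38.382 = 0.3410
  (61 − 70.971)²/70.971 = 1.4009
  (66 − 56.029)²/56.029 = 1.7745
  (46 − 32.412)²/32.412 = 5.6965
  (12 − 25.588)²/25.588 = 7.2156
χ² = 0.2692 + 0.3410 + 1.4009 + 1.7745 + 5.6965 + 7.2156 = 16.70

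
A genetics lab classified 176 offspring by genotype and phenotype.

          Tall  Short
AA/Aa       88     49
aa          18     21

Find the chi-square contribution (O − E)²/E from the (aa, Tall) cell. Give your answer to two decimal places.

Row total (aa) = 39; column total (Tall) = 106; N = 176.
Expected count E = 39 × 106 / 176 = 23.489.
Contribution = (O − E)²/E = (18 − 23.489)² / 23.489 = 1.28.

1.28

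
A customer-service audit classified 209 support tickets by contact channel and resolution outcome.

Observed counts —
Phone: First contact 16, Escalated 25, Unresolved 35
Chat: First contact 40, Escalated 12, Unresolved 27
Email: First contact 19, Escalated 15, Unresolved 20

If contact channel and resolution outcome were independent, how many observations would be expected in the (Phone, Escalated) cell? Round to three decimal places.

18.909

Row total (Phone) = 76; column total (Escalated) = 52; grand total N = 209.
Expected count = (row total × column total) / N = 76 × 52 / 209 = 18.909.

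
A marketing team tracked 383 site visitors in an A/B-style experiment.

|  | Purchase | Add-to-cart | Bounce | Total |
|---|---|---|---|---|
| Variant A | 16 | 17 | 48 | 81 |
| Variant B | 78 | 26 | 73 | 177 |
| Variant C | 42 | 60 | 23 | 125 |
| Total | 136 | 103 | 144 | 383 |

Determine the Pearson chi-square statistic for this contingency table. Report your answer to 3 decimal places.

Grand total N = 383.
Expected counts (row total × column total / N):
  Variant A, Purchase: 81×136/383 = 28.7624
  Variant A, Add-to-cart: 81×103/383 = 21.7833
  Variant A, Bounce: 81×144/383 = 30.4543
  Variant B, Purchase: 177×136/383 = 62.8512
  Variant B, Add-to-cart: 177×103/383 = 47.6005
  Variant B, Bounce: 177×144/383 = 66.5483
  Variant C, Purchase: 125×136/383 = 44.3864
  Variant C, Add-to-cart: 125×103/383 = 33.6162
  Variant C, Bounce: 125×144/383 = 46.9974
Contributions (O − E)²/E:
  (16 − 28.7624)²/28.7624 = 5.6629
  (17 − 21.7833)²/21.7833 = 1.0503
  (48 − 30.4543)²/30.4543 = 10.1086
  (78 − 62.8512)²/62.8512 = 3.6513
  (26 − 47.6005)²/47.6005 = 9.8020
  (73 − 66.5483)²/66.5483 = 0.6255
  (42 − 44.3864)²/44.3864 = 0.1283
  (60 − 33.6162)²/33.6162 = 20.7074
  (23 − 46.9974)²/46.9974 = 12.2533
χ² = 5.6629 + 1.0503 + 10.1086 + 3.6513 + 9.8020 + 0.6255 + 0.1283 + 20.7074 + 12.2533 = 63.990

63.990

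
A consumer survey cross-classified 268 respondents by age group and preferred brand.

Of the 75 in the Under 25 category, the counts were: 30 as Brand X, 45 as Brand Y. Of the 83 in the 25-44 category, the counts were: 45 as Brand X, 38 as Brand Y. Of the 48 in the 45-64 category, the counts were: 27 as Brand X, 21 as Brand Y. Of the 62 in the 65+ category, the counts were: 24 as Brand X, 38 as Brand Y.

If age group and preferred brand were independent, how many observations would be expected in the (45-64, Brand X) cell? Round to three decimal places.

22.567

Row total (45-64) = 48; column total (Brand X) = 126; grand total N = 268.
Expected count = (row total × column total) / N = 48 × 126 / 268 = 22.567.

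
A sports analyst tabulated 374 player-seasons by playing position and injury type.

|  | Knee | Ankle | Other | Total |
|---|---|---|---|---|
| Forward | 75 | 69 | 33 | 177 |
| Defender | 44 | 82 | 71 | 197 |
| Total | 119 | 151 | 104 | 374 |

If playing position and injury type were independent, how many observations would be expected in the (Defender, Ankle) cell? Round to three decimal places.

79.537

Row total (Defender) = 197; column total (Ankle) = 151; grand total N = 374.
Expected count = (row total × column total) / N = 197 × 151 / 374 = 79.537.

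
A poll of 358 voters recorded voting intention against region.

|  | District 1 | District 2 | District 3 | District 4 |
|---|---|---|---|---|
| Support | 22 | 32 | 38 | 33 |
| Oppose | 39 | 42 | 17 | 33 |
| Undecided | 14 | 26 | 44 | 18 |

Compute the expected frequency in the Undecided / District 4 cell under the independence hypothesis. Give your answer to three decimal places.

23.933

Row total (Undecided) = 102; column total (District 4) = 84; grand total N = 358.
Expected count = (row total × column total) / N = 102 × 84 / 358 = 23.933.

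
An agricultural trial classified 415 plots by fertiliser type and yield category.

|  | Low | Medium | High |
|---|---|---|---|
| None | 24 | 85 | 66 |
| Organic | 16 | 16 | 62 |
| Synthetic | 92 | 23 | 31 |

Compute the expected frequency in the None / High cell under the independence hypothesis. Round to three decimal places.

Row total (None) = 175; column total (High) = 159; grand total N = 415.
Expected count = (row total × column total) / N = 175 × 159 / 415 = 67.048.

67.048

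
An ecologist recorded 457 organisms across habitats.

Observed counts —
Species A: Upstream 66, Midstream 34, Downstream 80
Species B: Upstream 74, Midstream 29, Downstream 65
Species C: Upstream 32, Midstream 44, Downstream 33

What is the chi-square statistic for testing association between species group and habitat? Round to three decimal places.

Row totals: 180, 168, 109. Column totals: 172, 107, 178. Grand total N = 457.
Expected counts (row total × column total / N):
  Species A, Upstream: 180×172/457 = 67.74617
  Species A, Midstream: 180×107/457 = 42.14442
  Species A, Downstream: 180×178/457 = 70.10941
  Species B, Upstream: 168×172/457 = 63.22976
  Species B, Midstream: 168×107/457 = 39.33479
  Species B, Downstream: 168×178/457 = 65.43545
  Species C, Upstream: 109×172/457 = 41.02407
  Species C, Midstream: 109×107/457 = 25.52079
  Species C, Downstream: 109×178/457 = 42.45514
Contributions (O − E)²/E:
  (66 − 67.74617)²/67.74617 = 0.0450
  (34 − 42.14442)²/42.14442 = 1.5739
  (80 − 70.10941)²/70.10941 = 1.3953
  (74 − 63.22976)²/63.22976 = 1.8345
  (29 − 39.33479)²/39.33479 = 2.7154
  (65 − 65.43545)²/65.43545 = 0.0029
  (32 − 41.02407)²/41.02407 = 1.9850
  (44 − 25.52079)²/25.52079 = 13.3805
  (33 − 42.45514)²/42.45514 = 2.1057
χ² = 0.0450 + 1.5739 + 1.3953 + 1.8345 + 2.7154 + 0.0029 + 1.9850 + 13.3805 + 2.1057 = 25.038

25.038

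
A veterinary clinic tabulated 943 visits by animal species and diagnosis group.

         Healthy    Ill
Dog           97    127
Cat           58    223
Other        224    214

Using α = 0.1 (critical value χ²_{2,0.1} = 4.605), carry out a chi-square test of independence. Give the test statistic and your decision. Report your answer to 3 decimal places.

Row totals: 224, 281, 438. Column totals: 379, 564. Grand total N = 943.
Expected counts (row total × column total / N):
  Dog, Healthy: 224×379/943 = 90.0276
  Dog, Ill: 224×564/943 = 133.9724
  Cat, Healthy: 281×379/943 = 112.9364
  Cat, Ill: 281×564/943 = 168.0636
  Other, Healthy: 438×379/943 = 176.0361
  Other, Ill: 438×564/943 = 261.9639
Contributions (O − E)²/E:
  (97 − 90.0276)²/90.0276 = 0.5400
  (127 − 133.9724)²/133.9724 = 0.3629
  (58 − 112.9364)²/112.9364 = 26.7231
  (223 − 168.0636)²/168.0636 = 17.9575
  (224 − 176.0361)²/176.0361 = 13.0685
  (214 − 261.9639)²/261.9639 = 8.7819
χ² = 0.5400 + 0.3629 + 26.7231 + 17.9575 + 13.0685 + 8.7819 = 67.434
df = (3−1)(2−1) = 2. Since 67.434 > 4.605, reject the null hypothesis of independence at α = 0.1.

67.434; reject H₀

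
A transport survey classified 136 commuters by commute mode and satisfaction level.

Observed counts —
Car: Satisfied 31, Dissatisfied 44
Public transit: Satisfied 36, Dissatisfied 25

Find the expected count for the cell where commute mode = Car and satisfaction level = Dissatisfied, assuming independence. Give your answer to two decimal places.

38.05

Row total (Car) = 75; column total (Dissatisfied) = 69; grand total N = 136.
Expected count = (row total × column total) / N = 75 × 69 / 136 = 38.05.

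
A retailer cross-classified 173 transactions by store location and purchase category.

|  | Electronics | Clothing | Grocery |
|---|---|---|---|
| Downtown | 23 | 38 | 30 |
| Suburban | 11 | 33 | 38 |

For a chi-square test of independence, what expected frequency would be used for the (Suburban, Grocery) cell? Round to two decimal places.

32.23

Row total (Suburban) = 82; column total (Grocery) = 68; grand total N = 173.
Expected count = (row total × column total) / N = 82 × 68 / 173 = 32.23.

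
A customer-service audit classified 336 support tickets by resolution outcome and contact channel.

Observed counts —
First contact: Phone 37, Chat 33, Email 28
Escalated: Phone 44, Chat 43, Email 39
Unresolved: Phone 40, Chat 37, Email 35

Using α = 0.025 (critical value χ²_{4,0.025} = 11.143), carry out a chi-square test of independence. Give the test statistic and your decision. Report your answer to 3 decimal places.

Row totals: 98, 126, 112. Column totals: 121, 113, 102. Grand total N = 336.
Expected counts (row total × column total / N):
  First contact, Phone: 98×121/336 = 35.2917
  First contact, Chat: 98×113/336 = 32.9583
  First contact, Email: 98×102/336 = 29.7500
  Escalated, Phone: 126×121/336 = 45.3750
  Escalated, Chat: 126×113/336 = 42.3750
  Escalated, Email: 126×102/336 = 38.2500
  Unresolved, Phone: 112×121/336 = 40.3333
  Unresolved, Chat: 112×113/336 = 37.6667
  Unresolved, Email: 112×102/336 = 34.0000
Contributions (O − E)²/E:
  (37 − 35.2917)²/35.2917 = 0.0827
  (33 − 32.9583)²/32.9583 = 0.0001
  (28 − 29.7500)²/29.7500 = 0.1029
  (44 − 45.3750)²/45.3750 = 0.0417
  (43 − 42.3750)²/42.3750 = 0.0092
  (39 − 38.2500)²/38.2500 = 0.0147
  (40 − 40.3333)²/40.3333 = 0.0028
  (37 − 37.6667)²/37.6667 = 0.0118
  (35 − 34.0000)²/34.0000 = 0.0294
χ² = 0.0827 + 0.0001 + 0.1029 + 0.0417 + 0.0092 + 0.0147 + 0.0028 + 0.0118 + 0.0294 = 0.295
df = (3−1)(3−1) = 4. Since 0.295 < 11.143, fail to reject the null hypothesis of independence at α = 0.025.

0.295; fail to reject H₀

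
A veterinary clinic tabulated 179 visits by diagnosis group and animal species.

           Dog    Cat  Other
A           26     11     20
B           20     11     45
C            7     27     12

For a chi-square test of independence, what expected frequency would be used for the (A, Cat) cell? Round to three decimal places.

15.603

Row total (A) = 57; column total (Cat) = 49; grand total N = 179.
Expected count = (row total × column total) / N = 57 × 49 / 179 = 15.603.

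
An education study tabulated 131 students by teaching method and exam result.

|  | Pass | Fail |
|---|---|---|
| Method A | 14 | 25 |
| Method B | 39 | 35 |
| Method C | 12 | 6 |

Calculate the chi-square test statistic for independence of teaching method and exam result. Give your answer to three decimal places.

Row totals: 39, 74, 18. Column totals: 65, 66. Grand total N = 131.
Expected counts (row total × column total / N):
  Method A, Pass: 39×65/131 = 19.3511
  Method A, Fail: 39×66/131 = 19.6489
  Method B, Pass: 74×65/131 = 36.7176
  Method B, Fail: 74×66/131 = 37.2824
  Method C, Pass: 18×65/131 = 8.9313
  Method C, Fail: 18×66/131 = 9.0687
Contributions (O − E)²/E:
  (14 − 19.3511)²/19.3511 = 1.4797
  (25 − 19.6489)²/19.6489 = 1.4573
  (39 − 36.7176)²/36.7176 = 0.1419
  (35 − 37.2824)²/37.2824 = 0.1397
  (12 − 8.9313)²/8.9313 = 1.0544
  (6 − 9.0687)²/9.0687 = 1.0384
χ² = 1.4797 + 1.4573 + 0.1419 + 0.1397 + 1.0544 + 1.0384 = 5.311

5.311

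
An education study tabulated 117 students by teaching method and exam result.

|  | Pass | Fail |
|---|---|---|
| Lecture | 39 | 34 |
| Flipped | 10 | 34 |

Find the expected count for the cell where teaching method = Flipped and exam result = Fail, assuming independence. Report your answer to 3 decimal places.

Row total (Flipped) = 44; column total (Fail) = 68; grand total N = 117.
Expected count = (row total × column total) / N = 44 × 68 / 117 = 25.573.

25.573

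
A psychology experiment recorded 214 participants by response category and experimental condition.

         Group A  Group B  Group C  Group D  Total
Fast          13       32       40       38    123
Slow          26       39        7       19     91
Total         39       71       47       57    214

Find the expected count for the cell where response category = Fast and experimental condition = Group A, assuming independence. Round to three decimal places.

22.416

Row total (Fast) = 123; column total (Group A) = 39; grand total N = 214.
Expected count = (row total × column total) / N = 123 × 39 / 214 = 22.416.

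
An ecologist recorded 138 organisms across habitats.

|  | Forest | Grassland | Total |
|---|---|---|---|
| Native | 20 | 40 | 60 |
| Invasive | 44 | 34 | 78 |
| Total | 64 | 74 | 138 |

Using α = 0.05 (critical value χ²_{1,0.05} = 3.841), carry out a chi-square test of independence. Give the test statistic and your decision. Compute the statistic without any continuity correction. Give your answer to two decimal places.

Grand total N = 138.
Expected counts (row total × column total / N):
  Native, Forest: 60×64/138 = 27.826
  Native, Grassland: 60×74/138 = 32.174
  Invasive, Forest: 78×64/138 = 36.174
  Invasive, Grassland: 78×74/138 = 41.826
Contributions (O − E)²/E:
  (20 − 27.826)²/27.826 = 2.2010
  (40 − 32.174)²/32.174 = 1.9036
  (44 − 36.174)²/36.174 = 1.6931
  (34 − 41.826)²/41.826 = 1.4643
χ² = 2.2010 + 1.9036 + 1.6931 + 1.4643 = 7.26
df = (2−1)(2−1) = 1. Since 7.26 > 3.841, reject the null hypothesis of independence at α = 0.05.

7.26; reject H₀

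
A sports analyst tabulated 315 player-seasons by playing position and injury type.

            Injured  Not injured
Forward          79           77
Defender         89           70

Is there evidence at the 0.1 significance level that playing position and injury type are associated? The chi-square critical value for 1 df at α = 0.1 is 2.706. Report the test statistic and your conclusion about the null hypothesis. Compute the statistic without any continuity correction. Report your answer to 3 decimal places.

0.900; fail to reject H₀

Row totals: 156, 159. Column totals: 168, 147. Grand total N = 315.
Expected counts (row total × column total / N):
  Forward, Injured: 156×168/315 = 83.2000
  Forward, Not injured: 156×147/315 = 72.8000
  Defender, Injured: 159×168/315 = 84.8000
  Defender, Not injured: 159×147/315 = 74.2000
Contributions (O − E)²/E:
  (79 − 83.2000)²/83.2000 = 0.2120
  (77 − 72.8000)²/72.8000 = 0.2423
  (89 − 84.8000)²/84.8000 = 0.2080
  (70 − 74.2000)²/74.2000 = 0.2377
χ² = 0.2120 + 0.2423 + 0.2080 + 0.2377 = 0.900
df = (2−1)(2−1) = 1. Since 0.900 < 2.706, fail to reject the null hypothesis of independence at α = 0.1.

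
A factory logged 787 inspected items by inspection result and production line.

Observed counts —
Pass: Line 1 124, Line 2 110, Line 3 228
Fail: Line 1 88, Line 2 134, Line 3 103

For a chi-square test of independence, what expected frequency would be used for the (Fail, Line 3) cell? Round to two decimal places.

Row total (Fail) = 325; column total (Line 3) = 331; grand total N = 787.
Expected count = (row total × column total) / N = 325 × 331 / 787 = 136.69.

136.69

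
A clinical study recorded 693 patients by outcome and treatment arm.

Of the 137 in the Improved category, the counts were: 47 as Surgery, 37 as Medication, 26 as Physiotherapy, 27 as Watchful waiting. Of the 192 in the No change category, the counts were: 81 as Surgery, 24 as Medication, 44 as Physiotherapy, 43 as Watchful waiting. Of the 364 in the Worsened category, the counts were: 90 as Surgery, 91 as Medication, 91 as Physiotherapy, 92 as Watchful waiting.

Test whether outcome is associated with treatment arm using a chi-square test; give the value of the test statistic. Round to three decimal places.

26.577

Row totals: 137, 192, 364. Column totals: 218, 152, 161, 162. Grand total N = 693.
Expected counts (row total × column total / N):
  Improved, Surgery: 137×218/693 = 43.0967
  Improved, Medication: 137×152/693 = 30.0491
  Improved, Physiotherapy: 137×161/693 = 31.8283
  Improved, Watchful waiting: 137×162/693 = 32.0260
  No change, Surgery: 192×218/693 = 60.3983
  No change, Medication: 192×152/693 = 42.1126
  No change, Physiotherapy: 192×161/693 = 44.6061
  No change, Watchful waiting: 192×162/693 = 44.8831
  Worsened, Surgery: 364×218/693 = 114.5051
  Worsened, Medication: 364×152/693 = 79.8384
  Worsened, Physiotherapy: 364×161/693 = 84.5657
  Worsened, Watchful waiting: 364×162/693 = 85.0909
Contributions (O − E)²/E:
  (47 − 43.0967)²/43.0967 = 0.3535
  (37 − 30.0491)²/30.0491 = 1.6079
  (26 − 31.8283)²/31.8283 = 1.0673
  (27 − 32.0260)²/32.0260 = 0.7888
  (81 − 60.3983)²/60.3983 = 7.0272
  (24 − 42.1126)²/42.1126 = 7.7902
  (44 − 44.6061)²/44.6061 = 0.0082
  (43 − 44.8831)²/44.8831 = 0.0790
  (90 − 114.5051)²/114.5051 = 5.2443
  (91 − 79.8384)²/79.8384 = 1.5604
  (91 − 84.5657)²/84.5657 = 0.4896
  (92 − 85.0909)²/85.0909 = 0.5610
χ² = 0.3535 + 1.6079 + 1.0673 + 0.7888 + 7.0272 + 7.7902 + 0.0082 + 0.0790 + 5.2443 + 1.5604 + 0.4896 + 0.5610 = 26.577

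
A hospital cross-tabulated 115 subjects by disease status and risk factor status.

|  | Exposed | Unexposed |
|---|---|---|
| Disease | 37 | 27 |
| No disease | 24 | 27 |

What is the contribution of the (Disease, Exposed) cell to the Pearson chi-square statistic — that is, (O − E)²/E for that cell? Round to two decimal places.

Row total (Disease) = 64; column total (Exposed) = 61; N = 115.
Expected count E = 64 × 61 / 115 = 33.948.
Contribution = (O − E)²/E = (37 − 33.948)² / 33.948 = 0.27.

0.27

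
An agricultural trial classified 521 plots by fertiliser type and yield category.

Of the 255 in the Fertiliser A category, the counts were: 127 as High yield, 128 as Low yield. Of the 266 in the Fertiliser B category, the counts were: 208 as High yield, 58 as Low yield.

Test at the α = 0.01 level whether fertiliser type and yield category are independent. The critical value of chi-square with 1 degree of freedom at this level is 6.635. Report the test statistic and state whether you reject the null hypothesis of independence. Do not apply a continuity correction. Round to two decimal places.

45.72; reject H₀

Row totals: 255, 266. Column totals: 335, 186. Grand total N = 521.
Expected counts (row total × column total / N):
  Fertiliser A, High yield: 255×335/521 = 163.964
  Fertiliser A, Low yield: 255×186/521 = 91.036
  Fertiliser B, High yield: 266×335/521 = 171.036
  Fertiliser B, Low yield: 266×186/521 = 94.964
Contributions (O − E)²/E:
  (127 − 163.964)²/163.964 = 8.3332
  (128 − 91.036)²/91.036 = 15.0088
  (208 − 171.036)²/171.036 = 7.9886
  (58 − 94.964)²/94.964 = 14.3880
χ² = 8.3332 + 15.0088 + 7.9886 + 14.3880 = 45.72
df = (2−1)(2−1) = 1. Since 45.72 > 6.635, reject the null hypothesis of independence at α = 0.01.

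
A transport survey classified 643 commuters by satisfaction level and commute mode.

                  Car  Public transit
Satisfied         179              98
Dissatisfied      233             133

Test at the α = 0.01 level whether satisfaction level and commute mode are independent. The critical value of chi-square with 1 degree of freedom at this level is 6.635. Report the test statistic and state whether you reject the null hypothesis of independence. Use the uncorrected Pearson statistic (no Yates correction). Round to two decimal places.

0.06; fail to reject H₀

Row totals: 277, 366. Column totals: 412, 231. Grand total N = 643.
Expected counts (row total × column total / N):
  Satisfied, Car: 277×412/643 = 177.487
  Satisfied, Public transit: 277×231/643 = 99.513
  Dissatisfied, Car: 366×412/643 = 234.513
  Dissatisfied, Public transit: 366×231/643 = 131.487
Contributions (O − E)²/E:
  (179 − 177.487)²/177.487 = 0.0129
  (98 − 99.513)²/99.513 = 0.0230
  (233 − 234.513)²/234.513 = 0.0098
  (133 − 131.487)²/131.487 = 0.0174
χ² = 0.0129 + 0.0230 + 0.0098 + 0.0174 = 0.06
df = (2−1)(2−1) = 1. Since 0.06 < 6.635, fail to reject the null hypothesis of independence at α = 0.01.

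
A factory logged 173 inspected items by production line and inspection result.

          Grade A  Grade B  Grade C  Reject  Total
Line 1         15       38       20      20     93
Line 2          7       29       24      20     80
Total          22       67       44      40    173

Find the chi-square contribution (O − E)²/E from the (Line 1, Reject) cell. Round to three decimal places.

0.105

Row total (Line 1) = 93; column total (Reject) = 40; N = 173.
Expected count E = 93 × 40 / 173 = 21.5029.
Contribution = (O − E)²/E = (20 − 21.5029)² / 21.5029 = 0.105.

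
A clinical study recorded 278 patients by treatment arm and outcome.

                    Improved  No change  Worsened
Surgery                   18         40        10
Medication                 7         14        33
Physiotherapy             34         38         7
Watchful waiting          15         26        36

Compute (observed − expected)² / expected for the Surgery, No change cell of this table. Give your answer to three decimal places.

Row total (Surgery) = 68; column total (No change) = 118; N = 278.
Expected count E = 68 × 118 / 278 = 28.8633.
Contribution = (O − E)²/E = (40 − 28.8633)² / 28.8633 = 4.297.

4.297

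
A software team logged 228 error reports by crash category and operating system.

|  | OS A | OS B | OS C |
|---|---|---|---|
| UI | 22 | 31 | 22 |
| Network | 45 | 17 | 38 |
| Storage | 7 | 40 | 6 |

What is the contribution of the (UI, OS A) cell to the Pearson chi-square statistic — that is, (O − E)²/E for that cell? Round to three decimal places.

Row total (UI) = 75; column total (OS A) = 74; N = 228.
Expected count E = 75 × 74 / 228 = 24.3421.
Contribution = (O − E)²/E = (22 − 24.3421)² / 24.3421 = 0.225.

0.225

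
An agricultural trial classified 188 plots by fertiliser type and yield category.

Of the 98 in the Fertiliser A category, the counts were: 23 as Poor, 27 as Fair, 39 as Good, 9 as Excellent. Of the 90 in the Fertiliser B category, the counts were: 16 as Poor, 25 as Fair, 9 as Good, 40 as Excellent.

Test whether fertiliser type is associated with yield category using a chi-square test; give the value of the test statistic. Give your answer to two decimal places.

Row totals: 98, 90. Column totals: 39, 52, 48, 49. Grand total N = 188.
Expected counts (row total × column total / N):
  Fertiliser A, Poor: 98×39/188 = 20.330
  Fertiliser A, Fair: 98×52/188 = 27.106
  Fertiliser A, Good: 98×48/188 = 25.021
  Fertiliser A, Excellent: 98×49/188 = 25.543
  Fertiliser B, Poor: 90×39/188 = 18.670
  Fertiliser B, Fair: 90×52/188 = 24.894
  Fertiliser B, Good: 90×48/188 = 22.979
  Fertiliser B, Excellent: 90×49/188 = 23.457
Contributions (O − E)²/E:
  (23 − 20.330)²/20.330 = 0.3507
  (27 − 27.106)²/27.106 = 0.0004
  (39 − 25.021)²/25.021 = 7.8099
  (9 − 25.543)²/25.543 = 10.7141
  (16 − 18.670)²/18.670 = 0.3818
  (25 − 24.894)²/24.894 = 0.0005
  (9 − 22.979)²/22.979 = 8.5040
  (40 − 23.457)²/23.457 = 11.6669
χ² = 0.3507 + 0.0004 + 7.8099 + 10.7141 + 0.3818 + 0.0005 + 8.5040 + 11.6669 = 39.43

39.43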